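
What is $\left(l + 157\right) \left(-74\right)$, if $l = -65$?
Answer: $-6808$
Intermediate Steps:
$\left(l + 157\right) \left(-74\right) = \left(-65 + 157\right) \left(-74\right) = 92 \left(-74\right) = -6808$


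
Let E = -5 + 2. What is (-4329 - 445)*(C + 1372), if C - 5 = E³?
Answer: -6444900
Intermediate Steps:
E = -3
C = -22 (C = 5 + (-3)³ = 5 - 27 = -22)
(-4329 - 445)*(C + 1372) = (-4329 - 445)*(-22 + 1372) = -4774*1350 = -6444900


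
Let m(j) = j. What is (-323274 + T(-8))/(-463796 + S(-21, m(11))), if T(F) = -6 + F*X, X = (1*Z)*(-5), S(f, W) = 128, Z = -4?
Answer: 80860/115917 ≈ 0.69757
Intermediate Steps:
X = 20 (X = (1*(-4))*(-5) = -4*(-5) = 20)
T(F) = -6 + 20*F (T(F) = -6 + F*20 = -6 + 20*F)
(-323274 + T(-8))/(-463796 + S(-21, m(11))) = (-323274 + (-6 + 20*(-8)))/(-463796 + 128) = (-323274 + (-6 - 160))/(-463668) = (-323274 - 166)*(-1/463668) = -323440*(-1/463668) = 80860/115917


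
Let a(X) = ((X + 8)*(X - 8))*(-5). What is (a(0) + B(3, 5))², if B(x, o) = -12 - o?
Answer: 91809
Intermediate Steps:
a(X) = -5*(-8 + X)*(8 + X) (a(X) = ((8 + X)*(-8 + X))*(-5) = ((-8 + X)*(8 + X))*(-5) = -5*(-8 + X)*(8 + X))
(a(0) + B(3, 5))² = ((320 - 5*0²) + (-12 - 1*5))² = ((320 - 5*0) + (-12 - 5))² = ((320 + 0) - 17)² = (320 - 17)² = 303² = 91809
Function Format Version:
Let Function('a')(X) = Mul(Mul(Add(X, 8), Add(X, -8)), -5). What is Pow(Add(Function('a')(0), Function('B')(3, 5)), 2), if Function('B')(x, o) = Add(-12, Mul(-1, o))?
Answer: 91809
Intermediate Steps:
Function('a')(X) = Mul(-5, Add(-8, X), Add(8, X)) (Function('a')(X) = Mul(Mul(Add(8, X), Add(-8, X)), -5) = Mul(Mul(Add(-8, X), Add(8, X)), -5) = Mul(-5, Add(-8, X), Add(8, X)))
Pow(Add(Function('a')(0), Function('B')(3, 5)), 2) = Pow(Add(Add(320, Mul(-5, Pow(0, 2))), Add(-12, Mul(-1, 5))), 2) = Pow(Add(Add(320, Mul(-5, 0)), Add(-12, -5)), 2) = Pow(Add(Add(320, 0), -17), 2) = Pow(Add(320, -17), 2) = Pow(303, 2) = 91809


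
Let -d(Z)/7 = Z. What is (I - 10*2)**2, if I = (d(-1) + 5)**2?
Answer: 15376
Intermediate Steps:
d(Z) = -7*Z
I = 144 (I = (-7*(-1) + 5)**2 = (7 + 5)**2 = 12**2 = 144)
(I - 10*2)**2 = (144 - 10*2)**2 = (144 - 20)**2 = 124**2 = 15376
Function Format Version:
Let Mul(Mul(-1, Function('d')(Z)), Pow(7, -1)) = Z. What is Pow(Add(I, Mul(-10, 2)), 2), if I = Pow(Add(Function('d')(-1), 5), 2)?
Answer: 15376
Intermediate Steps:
Function('d')(Z) = Mul(-7, Z)
I = 144 (I = Pow(Add(Mul(-7, -1), 5), 2) = Pow(Add(7, 5), 2) = Pow(12, 2) = 144)
Pow(Add(I, Mul(-10, 2)), 2) = Pow(Add(144, Mul(-10, 2)), 2) = Pow(Add(144, -20), 2) = Pow(124, 2) = 15376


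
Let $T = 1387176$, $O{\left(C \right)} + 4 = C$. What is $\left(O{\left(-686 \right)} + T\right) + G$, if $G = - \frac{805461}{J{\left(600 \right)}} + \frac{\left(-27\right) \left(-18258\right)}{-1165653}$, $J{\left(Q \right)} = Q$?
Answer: $\frac{35879916866821}{25903400} \approx 1.3851 \cdot 10^{6}$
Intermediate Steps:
$O{\left(C \right)} = -4 + C$
$G = - \frac{34784585579}{25903400}$ ($G = - \frac{805461}{600} + \frac{\left(-27\right) \left(-18258\right)}{-1165653} = \left(-805461\right) \frac{1}{600} + 492966 \left(- \frac{1}{1165653}\right) = - \frac{268487}{200} - \frac{54774}{129517} = - \frac{34784585579}{25903400} \approx -1342.9$)
$\left(O{\left(-686 \right)} + T\right) + G = \left(\left(-4 - 686\right) + 1387176\right) - \frac{34784585579}{25903400} = \left(-690 + 1387176\right) - \frac{34784585579}{25903400} = 1386486 - \frac{34784585579}{25903400} = \frac{35879916866821}{25903400}$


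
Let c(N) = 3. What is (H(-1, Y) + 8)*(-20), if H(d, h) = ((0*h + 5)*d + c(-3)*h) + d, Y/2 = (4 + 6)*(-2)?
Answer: 2360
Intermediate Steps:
Y = -40 (Y = 2*((4 + 6)*(-2)) = 2*(10*(-2)) = 2*(-20) = -40)
H(d, h) = 3*h + 6*d (H(d, h) = ((0*h + 5)*d + 3*h) + d = ((0 + 5)*d + 3*h) + d = (5*d + 3*h) + d = (3*h + 5*d) + d = 3*h + 6*d)
(H(-1, Y) + 8)*(-20) = ((3*(-40) + 6*(-1)) + 8)*(-20) = ((-120 - 6) + 8)*(-20) = (-126 + 8)*(-20) = -118*(-20) = 2360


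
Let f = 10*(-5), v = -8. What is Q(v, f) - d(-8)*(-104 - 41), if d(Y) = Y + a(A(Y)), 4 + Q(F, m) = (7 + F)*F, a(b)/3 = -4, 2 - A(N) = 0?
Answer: -2896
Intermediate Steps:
A(N) = 2 (A(N) = 2 - 1*0 = 2 + 0 = 2)
f = -50
a(b) = -12 (a(b) = 3*(-4) = -12)
Q(F, m) = -4 + F*(7 + F) (Q(F, m) = -4 + (7 + F)*F = -4 + F*(7 + F))
d(Y) = -12 + Y (d(Y) = Y - 12 = -12 + Y)
Q(v, f) - d(-8)*(-104 - 41) = (-4 + (-8)**2 + 7*(-8)) - (-12 - 8)*(-104 - 41) = (-4 + 64 - 56) - (-20)*(-145) = 4 - 1*2900 = 4 - 2900 = -2896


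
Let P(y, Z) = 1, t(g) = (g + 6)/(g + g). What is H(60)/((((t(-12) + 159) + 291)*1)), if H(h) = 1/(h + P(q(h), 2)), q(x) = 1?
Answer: 4/109861 ≈ 3.6410e-5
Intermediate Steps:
t(g) = (6 + g)/(2*g) (t(g) = (6 + g)/((2*g)) = (6 + g)*(1/(2*g)) = (6 + g)/(2*g))
H(h) = 1/(1 + h) (H(h) = 1/(h + 1) = 1/(1 + h))
H(60)/((((t(-12) + 159) + 291)*1)) = 1/((1 + 60)*(((((½)*(6 - 12)/(-12) + 159) + 291)*1))) = 1/(61*(((((½)*(-1/12)*(-6) + 159) + 291)*1))) = 1/(61*((((¼ + 159) + 291)*1))) = 1/(61*(((637/4 + 291)*1))) = 1/(61*(((1801/4)*1))) = 1/(61*(1801/4)) = (1/61)*(4/1801) = 4/109861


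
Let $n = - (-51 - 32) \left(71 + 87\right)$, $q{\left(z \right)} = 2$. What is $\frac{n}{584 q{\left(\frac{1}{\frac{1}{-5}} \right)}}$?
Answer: $\frac{6557}{584} \approx 11.228$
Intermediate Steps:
$n = 13114$ ($n = \left(-1\right) \left(-83\right) 158 = 83 \cdot 158 = 13114$)
$\frac{n}{584 q{\left(\frac{1}{\frac{1}{-5}} \right)}} = \frac{13114}{584 \cdot 2} = \frac{13114}{1168} = 13114 \cdot \frac{1}{1168} = \frac{6557}{584}$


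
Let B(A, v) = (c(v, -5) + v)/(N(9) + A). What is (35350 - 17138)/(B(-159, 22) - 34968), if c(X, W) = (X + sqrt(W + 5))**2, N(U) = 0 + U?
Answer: -1365900/2622853 ≈ -0.52077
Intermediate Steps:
N(U) = U
c(X, W) = (X + sqrt(5 + W))**2
B(A, v) = (v + v**2)/(9 + A) (B(A, v) = ((v + sqrt(5 - 5))**2 + v)/(9 + A) = ((v + sqrt(0))**2 + v)/(9 + A) = ((v + 0)**2 + v)/(9 + A) = (v**2 + v)/(9 + A) = (v + v**2)/(9 + A))
(35350 - 17138)/(B(-159, 22) - 34968) = (35350 - 17138)/(22*(1 + 22)/(9 - 159) - 34968) = 18212/(22*23/(-150) - 34968) = 18212/(22*(-1/150)*23 - 34968) = 18212/(-253/75 - 34968) = 18212/(-2622853/75) = 18212*(-75/2622853) = -1365900/2622853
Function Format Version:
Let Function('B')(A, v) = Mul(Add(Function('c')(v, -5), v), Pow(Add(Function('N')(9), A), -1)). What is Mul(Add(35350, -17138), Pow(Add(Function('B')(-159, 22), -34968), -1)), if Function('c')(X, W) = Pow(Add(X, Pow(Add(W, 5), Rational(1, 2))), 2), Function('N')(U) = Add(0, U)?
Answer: Rational(-1365900, 2622853) ≈ -0.52077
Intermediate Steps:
Function('N')(U) = U
Function('c')(X, W) = Pow(Add(X, Pow(Add(5, W), Rational(1, 2))), 2)
Function('B')(A, v) = Mul(Pow(Add(9, A), -1), Add(v, Pow(v, 2))) (Function('B')(A, v) = Mul(Add(Pow(Add(v, Pow(Add(5, -5), Rational(1, 2))), 2), v), Pow(Add(9, A), -1)) = Mul(Add(Pow(Add(v, Pow(0, Rational(1, 2))), 2), v), Pow(Add(9, A), -1)) = Mul(Add(Pow(Add(v, 0), 2), v), Pow(Add(9, A), -1)) = Mul(Add(Pow(v, 2), v), Pow(Add(9, A), -1)) = Mul(Add(v, Pow(v, 2)), Pow(Add(9, A), -1)) = Mul(Pow(Add(9, A), -1), Add(v, Pow(v, 2))))
Mul(Add(35350, -17138), Pow(Add(Function('B')(-159, 22), -34968), -1)) = Mul(Add(35350, -17138), Pow(Add(Mul(22, Pow(Add(9, -159), -1), Add(1, 22)), -34968), -1)) = Mul(18212, Pow(Add(Mul(22, Pow(-150, -1), 23), -34968), -1)) = Mul(18212, Pow(Add(Mul(22, Rational(-1, 150), 23), -34968), -1)) = Mul(18212, Pow(Add(Rational(-253, 75), -34968), -1)) = Mul(18212, Pow(Rational(-2622853, 75), -1)) = Mul(18212, Rational(-75, 2622853)) = Rational(-1365900, 2622853)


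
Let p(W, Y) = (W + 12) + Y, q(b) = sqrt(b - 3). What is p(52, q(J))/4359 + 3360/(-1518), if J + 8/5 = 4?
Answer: -2424848/1102827 + I*sqrt(15)/21795 ≈ -2.1988 + 0.0001777*I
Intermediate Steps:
J = 12/5 (J = -8/5 + 4 = 12/5 ≈ 2.4000)
q(b) = sqrt(-3 + b)
p(W, Y) = 12 + W + Y (p(W, Y) = (12 + W) + Y = 12 + W + Y)
p(52, q(J))/4359 + 3360/(-1518) = (12 + 52 + sqrt(-3 + 12/5))/4359 + 3360/(-1518) = (12 + 52 + sqrt(-3/5))*(1/4359) + 3360*(-1/1518) = (12 + 52 + I*sqrt(15)/5)*(1/4359) - 560/253 = (64 + I*sqrt(15)/5)*(1/4359) - 560/253 = (64/4359 + I*sqrt(15)/21795) - 560/253 = -2424848/1102827 + I*sqrt(15)/21795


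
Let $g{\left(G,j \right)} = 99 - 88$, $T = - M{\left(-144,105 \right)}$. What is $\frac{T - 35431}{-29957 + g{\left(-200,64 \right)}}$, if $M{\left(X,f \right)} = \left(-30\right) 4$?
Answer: $\frac{35311}{29946} \approx 1.1792$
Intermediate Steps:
$M{\left(X,f \right)} = -120$
$T = 120$ ($T = \left(-1\right) \left(-120\right) = 120$)
$g{\left(G,j \right)} = 11$ ($g{\left(G,j \right)} = 99 - 88 = 11$)
$\frac{T - 35431}{-29957 + g{\left(-200,64 \right)}} = \frac{120 - 35431}{-29957 + 11} = - \frac{35311}{-29946} = \left(-35311\right) \left(- \frac{1}{29946}\right) = \frac{35311}{29946}$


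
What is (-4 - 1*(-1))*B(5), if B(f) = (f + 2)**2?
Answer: -147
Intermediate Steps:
B(f) = (2 + f)**2
(-4 - 1*(-1))*B(5) = (-4 - 1*(-1))*(2 + 5)**2 = (-4 + 1)*7**2 = -3*49 = -147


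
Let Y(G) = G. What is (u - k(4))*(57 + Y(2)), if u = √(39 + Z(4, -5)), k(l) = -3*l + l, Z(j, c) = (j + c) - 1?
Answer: 472 + 59*√37 ≈ 830.88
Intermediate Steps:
Z(j, c) = -1 + c + j (Z(j, c) = (c + j) - 1 = -1 + c + j)
k(l) = -2*l
u = √37 (u = √(39 + (-1 - 5 + 4)) = √(39 - 2) = √37 ≈ 6.0828)
(u - k(4))*(57 + Y(2)) = (√37 - (-2)*4)*(57 + 2) = (√37 - 1*(-8))*59 = (√37 + 8)*59 = (8 + √37)*59 = 472 + 59*√37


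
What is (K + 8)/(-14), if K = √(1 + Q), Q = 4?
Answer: -4/7 - √5/14 ≈ -0.73115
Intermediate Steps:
K = √5 (K = √(1 + 4) = √5 ≈ 2.2361)
(K + 8)/(-14) = (√5 + 8)/(-14) = (8 + √5)*(-1/14) = -4/7 - √5/14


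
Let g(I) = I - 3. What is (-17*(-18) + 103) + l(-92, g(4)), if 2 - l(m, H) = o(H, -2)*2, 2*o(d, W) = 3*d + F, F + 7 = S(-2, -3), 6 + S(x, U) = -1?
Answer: 422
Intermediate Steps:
g(I) = -3 + I
S(x, U) = -7 (S(x, U) = -6 - 1 = -7)
F = -14 (F = -7 - 7 = -14)
o(d, W) = -7 + 3*d/2 (o(d, W) = (3*d - 14)/2 = (-14 + 3*d)/2 = -7 + 3*d/2)
l(m, H) = 16 - 3*H (l(m, H) = 2 - (-7 + 3*H/2)*2 = 2 - (-14 + 3*H) = 2 + (14 - 3*H) = 16 - 3*H)
(-17*(-18) + 103) + l(-92, g(4)) = (-17*(-18) + 103) + (16 - 3*(-3 + 4)) = (306 + 103) + (16 - 3*1) = 409 + (16 - 3) = 409 + 13 = 422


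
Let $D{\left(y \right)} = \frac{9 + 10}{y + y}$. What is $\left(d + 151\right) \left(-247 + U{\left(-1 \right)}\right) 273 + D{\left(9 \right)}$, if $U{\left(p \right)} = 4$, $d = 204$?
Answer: $- \frac{423906191}{18} \approx -2.355 \cdot 10^{7}$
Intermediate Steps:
$D{\left(y \right)} = \frac{19}{2 y}$
$\left(d + 151\right) \left(-247 + U{\left(-1 \right)}\right) 273 + D{\left(9 \right)} = \left(204 + 151\right) \left(-247 + 4\right) 273 + \frac{19}{2 \cdot 9} = 355 \left(-243\right) 273 + \frac{19}{2} \cdot \frac{1}{9} = \left(-86265\right) 273 + \frac{19}{18} = -23550345 + \frac{19}{18} = - \frac{423906191}{18}$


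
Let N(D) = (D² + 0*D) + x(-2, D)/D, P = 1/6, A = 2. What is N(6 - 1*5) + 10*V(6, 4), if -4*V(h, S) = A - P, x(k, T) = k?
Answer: -67/12 ≈ -5.5833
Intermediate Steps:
P = ⅙ (P = 1*(⅙) = ⅙ ≈ 0.16667)
V(h, S) = -11/24 (V(h, S) = -(2 - 1*⅙)/4 = -(2 - ⅙)/4 = -¼*11/6 = -11/24)
N(D) = D² - 2/D (N(D) = (D² + 0*D) - 2/D = (D² + 0) - 2/D = D² - 2/D)
N(6 - 1*5) + 10*V(6, 4) = (-2 + (6 - 1*5)³)/(6 - 1*5) + 10*(-11/24) = (-2 + (6 - 5)³)/(6 - 5) - 55/12 = (-2 + 1³)/1 - 55/12 = 1*(-2 + 1) - 55/12 = 1*(-1) - 55/12 = -1 - 55/12 = -67/12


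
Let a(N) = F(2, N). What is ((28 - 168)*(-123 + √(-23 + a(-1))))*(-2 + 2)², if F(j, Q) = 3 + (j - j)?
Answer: 0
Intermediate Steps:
F(j, Q) = 3 (F(j, Q) = 3 + 0 = 3)
a(N) = 3
((28 - 168)*(-123 + √(-23 + a(-1))))*(-2 + 2)² = ((28 - 168)*(-123 + √(-23 + 3)))*(-2 + 2)² = -140*(-123 + √(-20))*0² = -140*(-123 + 2*I*√5)*0 = (17220 - 280*I*√5)*0 = 0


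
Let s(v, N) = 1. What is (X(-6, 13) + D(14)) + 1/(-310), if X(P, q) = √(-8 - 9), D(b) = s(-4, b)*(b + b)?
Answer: 8679/310 + I*√17 ≈ 27.997 + 4.1231*I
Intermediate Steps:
D(b) = 2*b (D(b) = 1*(b + b) = 1*(2*b) = 2*b)
X(P, q) = I*√17 (X(P, q) = √(-17) = I*√17)
(X(-6, 13) + D(14)) + 1/(-310) = (I*√17 + 2*14) + 1/(-310) = (I*√17 + 28) - 1/310 = (28 + I*√17) - 1/310 = 8679/310 + I*√17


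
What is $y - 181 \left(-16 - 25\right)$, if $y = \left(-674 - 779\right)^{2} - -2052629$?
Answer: $4171259$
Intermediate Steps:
$y = 4163838$ ($y = \left(-1453\right)^{2} + 2052629 = 2111209 + 2052629 = 4163838$)
$y - 181 \left(-16 - 25\right) = 4163838 - 181 \left(-16 - 25\right) = 4163838 - -7421 = 4163838 + 7421 = 4171259$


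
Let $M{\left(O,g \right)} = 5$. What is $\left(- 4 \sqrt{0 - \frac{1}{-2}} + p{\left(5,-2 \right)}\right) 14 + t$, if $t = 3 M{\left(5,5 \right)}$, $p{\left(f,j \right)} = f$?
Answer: $85 - 28 \sqrt{2} \approx 45.402$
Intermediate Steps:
$t = 15$ ($t = 3 \cdot 5 = 15$)
$\left(- 4 \sqrt{0 - \frac{1}{-2}} + p{\left(5,-2 \right)}\right) 14 + t = \left(- 4 \sqrt{0 - \frac{1}{-2}} + 5\right) 14 + 15 = \left(- 4 \sqrt{0 - - \frac{1}{2}} + 5\right) 14 + 15 = \left(- 4 \sqrt{0 + \frac{1}{2}} + 5\right) 14 + 15 = \left(- \frac{4}{\sqrt{2}} + 5\right) 14 + 15 = \left(- 4 \frac{\sqrt{2}}{2} + 5\right) 14 + 15 = \left(- 2 \sqrt{2} + 5\right) 14 + 15 = \left(5 - 2 \sqrt{2}\right) 14 + 15 = \left(70 - 28 \sqrt{2}\right) + 15 = 85 - 28 \sqrt{2}$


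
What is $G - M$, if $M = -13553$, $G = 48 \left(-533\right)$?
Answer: $-12031$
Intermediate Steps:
$G = -25584$
$G - M = -25584 - -13553 = -25584 + 13553 = -12031$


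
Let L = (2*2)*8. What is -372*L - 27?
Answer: -11931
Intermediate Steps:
L = 32 (L = 4*8 = 32)
-372*L - 27 = -372*32 - 27 = -11904 - 27 = -11931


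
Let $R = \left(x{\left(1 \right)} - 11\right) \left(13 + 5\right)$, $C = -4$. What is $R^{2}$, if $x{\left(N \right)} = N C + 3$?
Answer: $46656$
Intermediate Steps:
$x{\left(N \right)} = 3 - 4 N$ ($x{\left(N \right)} = N \left(-4\right) + 3 = - 4 N + 3 = 3 - 4 N$)
$R = -216$ ($R = \left(\left(3 - 4\right) - 11\right) \left(13 + 5\right) = \left(\left(3 - 4\right) - 11\right) 18 = \left(-1 - 11\right) 18 = \left(-12\right) 18 = -216$)
$R^{2} = \left(-216\right)^{2} = 46656$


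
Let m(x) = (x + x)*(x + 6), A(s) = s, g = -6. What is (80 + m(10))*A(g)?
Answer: -2400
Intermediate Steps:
m(x) = 2*x*(6 + x) (m(x) = (2*x)*(6 + x) = 2*x*(6 + x))
(80 + m(10))*A(g) = (80 + 2*10*(6 + 10))*(-6) = (80 + 2*10*16)*(-6) = (80 + 320)*(-6) = 400*(-6) = -2400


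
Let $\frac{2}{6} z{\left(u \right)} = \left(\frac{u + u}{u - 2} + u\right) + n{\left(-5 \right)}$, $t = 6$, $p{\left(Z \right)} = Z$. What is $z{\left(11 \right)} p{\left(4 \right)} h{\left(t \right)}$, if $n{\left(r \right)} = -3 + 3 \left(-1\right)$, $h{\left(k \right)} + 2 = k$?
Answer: $\frac{1072}{3} \approx 357.33$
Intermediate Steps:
$h{\left(k \right)} = -2 + k$
$n{\left(r \right)} = -6$ ($n{\left(r \right)} = -3 - 3 = -6$)
$z{\left(u \right)} = -18 + 3 u + \frac{6 u}{-2 + u}$ ($z{\left(u \right)} = 3 \left(\left(\frac{u + u}{u - 2} + u\right) - 6\right) = 3 \left(\left(\frac{2 u}{-2 + u} + u\right) - 6\right) = 3 \left(\left(u + \frac{2 u}{-2 + u}\right) - 6\right) = 3 \left(-6 + u + \frac{2 u}{-2 + u}\right) = -18 + 3 u + \frac{6 u}{-2 + u}$)
$z{\left(11 \right)} p{\left(4 \right)} h{\left(t \right)} = \frac{3 \left(12 + 11^{2} - 66\right)}{-2 + 11} \cdot 4 \left(-2 + 6\right) = \frac{3 \left(12 + 121 - 66\right)}{9} \cdot 4 \cdot 4 = 3 \cdot \frac{1}{9} \cdot 67 \cdot 4 \cdot 4 = \frac{67}{3} \cdot 4 \cdot 4 = \frac{268}{3} \cdot 4 = \frac{1072}{3}$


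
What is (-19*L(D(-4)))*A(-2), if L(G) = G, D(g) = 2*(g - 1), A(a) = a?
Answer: -380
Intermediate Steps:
D(g) = -2 + 2*g (D(g) = 2*(-1 + g) = -2 + 2*g)
(-19*L(D(-4)))*A(-2) = -19*(-2 + 2*(-4))*(-2) = -19*(-2 - 8)*(-2) = -19*(-10)*(-2) = 190*(-2) = -380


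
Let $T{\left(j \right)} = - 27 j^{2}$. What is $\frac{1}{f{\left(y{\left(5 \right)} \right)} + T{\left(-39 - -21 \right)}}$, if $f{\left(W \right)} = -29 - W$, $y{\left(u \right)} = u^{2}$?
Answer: $- \frac{1}{8802} \approx -0.00011361$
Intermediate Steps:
$\frac{1}{f{\left(y{\left(5 \right)} \right)} + T{\left(-39 - -21 \right)}} = \frac{1}{\left(-29 - 5^{2}\right) - 27 \left(-39 - -21\right)^{2}} = \frac{1}{\left(-29 - 25\right) - 27 \left(-39 + 21\right)^{2}} = \frac{1}{\left(-29 - 25\right) - 27 \left(-18\right)^{2}} = \frac{1}{-54 - 8748} = \frac{1}{-8802} = - \frac{1}{8802}$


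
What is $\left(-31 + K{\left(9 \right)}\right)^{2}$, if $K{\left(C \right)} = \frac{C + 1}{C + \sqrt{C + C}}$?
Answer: $\frac{385841}{441} + \frac{1380 \sqrt{2}}{49} \approx 914.75$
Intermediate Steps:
$K{\left(C \right)} = \frac{1 + C}{C + \sqrt{2} \sqrt{C}}$ ($K{\left(C \right)} = \frac{1 + C}{C + \sqrt{2 C}} = \frac{1 + C}{C + \sqrt{2} \sqrt{C}}$)
$\left(-31 + K{\left(9 \right)}\right)^{2} = \left(-31 + \frac{1 + 9}{9 + \sqrt{2} \sqrt{9}}\right)^{2} = \left(-31 + \frac{1}{9 + \sqrt{2} \cdot 3} \cdot 10\right)^{2} = \left(-31 + \frac{1}{9 + 3 \sqrt{2}} \cdot 10\right)^{2} = \left(-31 + \frac{10}{9 + 3 \sqrt{2}}\right)^{2}$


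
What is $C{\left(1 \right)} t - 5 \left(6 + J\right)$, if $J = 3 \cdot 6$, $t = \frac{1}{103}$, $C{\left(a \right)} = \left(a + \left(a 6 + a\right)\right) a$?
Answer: $- \frac{12352}{103} \approx -119.92$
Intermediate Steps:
$C{\left(a \right)} = 8 a^{2}$ ($C{\left(a \right)} = \left(a + \left(6 a + a\right)\right) a = \left(a + 7 a\right) a = 8 a a = 8 a^{2}$)
$t = \frac{1}{103} \approx 0.0097087$
$J = 18$
$C{\left(1 \right)} t - 5 \left(6 + J\right) = 8 \cdot 1^{2} \cdot \frac{1}{103} - 5 \left(6 + 18\right) = 8 \cdot 1 \cdot \frac{1}{103} - 120 = 8 \cdot \frac{1}{103} - 120 = \frac{8}{103} - 120 = - \frac{12352}{103}$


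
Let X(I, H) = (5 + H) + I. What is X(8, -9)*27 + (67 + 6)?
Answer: 181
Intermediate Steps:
X(I, H) = 5 + H + I
X(8, -9)*27 + (67 + 6) = (5 - 9 + 8)*27 + (67 + 6) = 4*27 + 73 = 108 + 73 = 181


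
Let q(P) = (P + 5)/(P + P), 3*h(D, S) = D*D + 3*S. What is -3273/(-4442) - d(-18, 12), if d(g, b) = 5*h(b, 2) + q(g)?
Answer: -19958959/79956 ≈ -249.62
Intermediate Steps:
h(D, S) = S + D²/3 (h(D, S) = (D*D + 3*S)/3 = (D² + 3*S)/3 = S + D²/3)
q(P) = (5 + P)/(2*P) (q(P) = (5 + P)/((2*P)) = (5 + P)*(1/(2*P)) = (5 + P)/(2*P))
d(g, b) = 10 + 5*b²/3 + (5 + g)/(2*g) (d(g, b) = 5*(2 + b²/3) + (5 + g)/(2*g) = (10 + 5*b²/3) + (5 + g)/(2*g) = 10 + 5*b²/3 + (5 + g)/(2*g))
-3273/(-4442) - d(-18, 12) = -3273/(-4442) - (15 + 63*(-18) + 10*(-18)*12²)/(6*(-18)) = -3273*(-1/4442) - (-1)*(15 - 1134 + 10*(-18)*144)/(6*18) = 3273/4442 - (-1)*(15 - 1134 - 25920)/(6*18) = 3273/4442 - (-1)*(-27039)/(6*18) = 3273/4442 - 1*9013/36 = 3273/4442 - 9013/36 = -19958959/79956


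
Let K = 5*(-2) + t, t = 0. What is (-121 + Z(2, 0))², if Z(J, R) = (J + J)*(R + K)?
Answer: 25921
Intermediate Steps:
K = -10 (K = 5*(-2) + 0 = -10 + 0 = -10)
Z(J, R) = 2*J*(-10 + R) (Z(J, R) = (J + J)*(R - 10) = (2*J)*(-10 + R) = 2*J*(-10 + R))
(-121 + Z(2, 0))² = (-121 + 2*2*(-10 + 0))² = (-121 + 2*2*(-10))² = (-121 - 40)² = (-161)² = 25921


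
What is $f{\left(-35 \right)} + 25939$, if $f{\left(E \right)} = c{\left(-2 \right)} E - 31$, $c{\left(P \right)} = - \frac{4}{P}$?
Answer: $25838$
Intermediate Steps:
$f{\left(E \right)} = -31 + 2 E$ ($f{\left(E \right)} = - \frac{4}{-2} E - 31 = \left(-4\right) \left(- \frac{1}{2}\right) E - 31 = 2 E - 31 = -31 + 2 E$)
$f{\left(-35 \right)} + 25939 = \left(-31 + 2 \left(-35\right)\right) + 25939 = \left(-31 - 70\right) + 25939 = -101 + 25939 = 25838$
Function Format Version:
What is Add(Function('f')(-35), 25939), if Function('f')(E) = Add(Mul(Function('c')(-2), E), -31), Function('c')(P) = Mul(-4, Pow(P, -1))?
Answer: 25838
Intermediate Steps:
Function('f')(E) = Add(-31, Mul(2, E)) (Function('f')(E) = Add(Mul(Mul(-4, Pow(-2, -1)), E), -31) = Add(Mul(Mul(-4, Rational(-1, 2)), E), -31) = Add(Mul(2, E), -31) = Add(-31, Mul(2, E)))
Add(Function('f')(-35), 25939) = Add(Add(-31, Mul(2, -35)), 25939) = Add(Add(-31, -70), 25939) = Add(-101, 25939) = 25838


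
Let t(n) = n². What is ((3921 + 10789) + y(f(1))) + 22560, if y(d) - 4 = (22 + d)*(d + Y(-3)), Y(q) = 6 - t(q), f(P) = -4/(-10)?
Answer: 930394/25 ≈ 37216.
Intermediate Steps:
f(P) = ⅖ (f(P) = -4*(-⅒) = ⅖)
Y(q) = 6 - q²
y(d) = 4 + (-3 + d)*(22 + d) (y(d) = 4 + (22 + d)*(d + (6 - 1*(-3)²)) = 4 + (22 + d)*(d + (6 - 1*9)) = 4 + (22 + d)*(d + (6 - 9)) = 4 + (22 + d)*(d - 3) = 4 + (22 + d)*(-3 + d) = 4 + (-3 + d)*(22 + d))
((3921 + 10789) + y(f(1))) + 22560 = ((3921 + 10789) + (-62 + (⅖)² + 19*(⅖))) + 22560 = (14710 + (-62 + 4/25 + 38/5)) + 22560 = (14710 - 1356/25) + 22560 = 366394/25 + 22560 = 930394/25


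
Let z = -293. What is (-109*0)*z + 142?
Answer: 142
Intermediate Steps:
(-109*0)*z + 142 = -109*0*(-293) + 142 = 0*(-293) + 142 = 0 + 142 = 142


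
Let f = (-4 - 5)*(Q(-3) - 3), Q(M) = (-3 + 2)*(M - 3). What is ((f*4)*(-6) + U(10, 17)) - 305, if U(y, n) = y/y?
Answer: 344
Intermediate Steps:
U(y, n) = 1
Q(M) = 3 - M (Q(M) = -(-3 + M) = 3 - M)
f = -27 (f = (-4 - 5)*((3 - 1*(-3)) - 3) = -9*((3 + 3) - 3) = -9*(6 - 3) = -9*3 = -27)
((f*4)*(-6) + U(10, 17)) - 305 = (-27*4*(-6) + 1) - 305 = (-108*(-6) + 1) - 305 = (648 + 1) - 305 = 649 - 305 = 344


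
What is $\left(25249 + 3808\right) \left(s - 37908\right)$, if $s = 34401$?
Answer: $-101902899$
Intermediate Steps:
$\left(25249 + 3808\right) \left(s - 37908\right) = \left(25249 + 3808\right) \left(34401 - 37908\right) = 29057 \left(-3507\right) = -101902899$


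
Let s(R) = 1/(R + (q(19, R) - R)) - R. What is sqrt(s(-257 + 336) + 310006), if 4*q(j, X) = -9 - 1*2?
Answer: sqrt(37501123)/11 ≈ 556.71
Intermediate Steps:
q(j, X) = -11/4 (q(j, X) = (-9 - 1*2)/4 = (-9 - 2)/4 = (1/4)*(-11) = -11/4)
s(R) = -4/11 - R (s(R) = 1/(R + (-11/4 - R)) - R = 1/(-11/4) - R = -4/11 - R)
sqrt(s(-257 + 336) + 310006) = sqrt((-4/11 - (-257 + 336)) + 310006) = sqrt((-4/11 - 1*79) + 310006) = sqrt((-4/11 - 79) + 310006) = sqrt(-873/11 + 310006) = sqrt(3409193/11) = sqrt(37501123)/11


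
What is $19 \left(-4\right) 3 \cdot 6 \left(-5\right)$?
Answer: $6840$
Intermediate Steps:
$19 \left(-4\right) 3 \cdot 6 \left(-5\right) = - 76 \cdot 18 \left(-5\right) = \left(-76\right) \left(-90\right) = 6840$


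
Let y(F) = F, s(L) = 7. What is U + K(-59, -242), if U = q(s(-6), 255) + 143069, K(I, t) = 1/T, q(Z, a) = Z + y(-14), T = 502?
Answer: 71817125/502 ≈ 1.4306e+5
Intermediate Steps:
q(Z, a) = -14 + Z (q(Z, a) = Z - 14 = -14 + Z)
K(I, t) = 1/502
U = 143062 (U = (-14 + 7) + 143069 = -7 + 143069 = 143062)
U + K(-59, -242) = 143062 + 1/502 = 71817125/502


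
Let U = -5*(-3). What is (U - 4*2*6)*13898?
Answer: -458634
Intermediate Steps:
U = 15
(U - 4*2*6)*13898 = (15 - 4*2*6)*13898 = (15 - 8*6)*13898 = (15 - 48)*13898 = -33*13898 = -458634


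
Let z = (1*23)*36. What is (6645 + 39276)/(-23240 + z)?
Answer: -45921/22412 ≈ -2.0489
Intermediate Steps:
z = 828 (z = 23*36 = 828)
(6645 + 39276)/(-23240 + z) = (6645 + 39276)/(-23240 + 828) = 45921/(-22412) = 45921*(-1/22412) = -45921/22412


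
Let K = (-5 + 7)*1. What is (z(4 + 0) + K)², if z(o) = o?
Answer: 36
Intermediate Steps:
K = 2 (K = 2*1 = 2)
(z(4 + 0) + K)² = ((4 + 0) + 2)² = (4 + 2)² = 6² = 36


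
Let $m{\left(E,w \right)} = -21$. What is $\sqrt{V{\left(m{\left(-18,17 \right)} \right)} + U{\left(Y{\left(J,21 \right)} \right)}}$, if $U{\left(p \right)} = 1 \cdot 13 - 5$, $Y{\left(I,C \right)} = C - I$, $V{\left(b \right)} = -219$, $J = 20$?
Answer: $i \sqrt{211} \approx 14.526 i$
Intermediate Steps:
$U{\left(p \right)} = 8$ ($U{\left(p \right)} = 13 - 5 = 8$)
$\sqrt{V{\left(m{\left(-18,17 \right)} \right)} + U{\left(Y{\left(J,21 \right)} \right)}} = \sqrt{-219 + 8} = \sqrt{-211} = i \sqrt{211}$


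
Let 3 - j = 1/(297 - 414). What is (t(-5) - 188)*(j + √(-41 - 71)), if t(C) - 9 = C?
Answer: -64768/117 - 736*I*√7 ≈ -553.57 - 1947.3*I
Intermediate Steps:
t(C) = 9 + C
j = 352/117 (j = 3 - 1/(297 - 414) = 3 - 1/(-117) = 3 - 1*(-1/117) = 3 + 1/117 = 352/117 ≈ 3.0085)
(t(-5) - 188)*(j + √(-41 - 71)) = ((9 - 5) - 188)*(352/117 + √(-41 - 71)) = (4 - 188)*(352/117 + √(-112)) = -184*(352/117 + 4*I*√7) = -64768/117 - 736*I*√7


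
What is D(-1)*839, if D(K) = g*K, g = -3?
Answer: 2517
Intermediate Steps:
D(K) = -3*K
D(-1)*839 = -3*(-1)*839 = 3*839 = 2517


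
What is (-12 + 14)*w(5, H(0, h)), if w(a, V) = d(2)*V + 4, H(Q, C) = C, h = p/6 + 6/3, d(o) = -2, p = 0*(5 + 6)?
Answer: 0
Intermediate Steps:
p = 0 (p = 0*11 = 0)
h = 2 (h = 0/6 + 6/3 = 0*(⅙) + 6*(⅓) = 0 + 2 = 2)
w(a, V) = 4 - 2*V (w(a, V) = -2*V + 4 = 4 - 2*V)
(-12 + 14)*w(5, H(0, h)) = (-12 + 14)*(4 - 2*2) = 2*(4 - 4) = 2*0 = 0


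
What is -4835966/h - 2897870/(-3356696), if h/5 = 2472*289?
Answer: -183798755423/374695386870 ≈ -0.49053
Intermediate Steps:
h = 3572040 (h = 5*(2472*289) = 5*714408 = 3572040)
-4835966/h - 2897870/(-3356696) = -4835966/3572040 - 2897870/(-3356696) = -4835966*1/3572040 - 2897870*(-1/3356696) = -2417983/1786020 + 1448935/1678348 = -183798755423/374695386870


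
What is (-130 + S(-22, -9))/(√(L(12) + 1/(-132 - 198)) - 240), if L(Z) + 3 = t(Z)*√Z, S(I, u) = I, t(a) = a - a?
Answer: 12038400/19008991 + 152*I*√327030/19008991 ≈ 0.6333 + 0.0045728*I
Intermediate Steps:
t(a) = 0
L(Z) = -3 (L(Z) = -3 + 0*√Z = -3 + 0 = -3)
(-130 + S(-22, -9))/(√(L(12) + 1/(-132 - 198)) - 240) = (-130 - 22)/(√(-3 + 1/(-132 - 198)) - 240) = -152/(√(-3 + 1/(-330)) - 240) = -152/(√(-3 - 1/330) - 240) = -152/(√(-991/330) - 240) = -152/(I*√327030/330 - 240) = -152/(-240 + I*√327030/330)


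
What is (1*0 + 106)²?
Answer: 11236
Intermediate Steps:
(1*0 + 106)² = (0 + 106)² = 106² = 11236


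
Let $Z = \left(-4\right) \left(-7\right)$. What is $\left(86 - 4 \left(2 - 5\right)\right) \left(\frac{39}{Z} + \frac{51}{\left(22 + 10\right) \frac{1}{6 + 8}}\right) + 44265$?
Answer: $\frac{372705}{8} \approx 46588.0$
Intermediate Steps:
$Z = 28$
$\left(86 - 4 \left(2 - 5\right)\right) \left(\frac{39}{Z} + \frac{51}{\left(22 + 10\right) \frac{1}{6 + 8}}\right) + 44265 = \left(86 - 4 \left(2 - 5\right)\right) \left(\frac{39}{28} + \frac{51}{\left(22 + 10\right) \frac{1}{6 + 8}}\right) + 44265 = \left(86 - -12\right) \left(39 \cdot \frac{1}{28} + \frac{51}{32 \cdot \frac{1}{14}}\right) + 44265 = \left(86 + 12\right) \left(\frac{39}{28} + \frac{51}{32 \cdot \frac{1}{14}}\right) + 44265 = 98 \left(\frac{39}{28} + \frac{51}{\frac{16}{7}}\right) + 44265 = 98 \left(\frac{39}{28} + 51 \cdot \frac{7}{16}\right) + 44265 = 98 \left(\frac{39}{28} + \frac{357}{16}\right) + 44265 = 98 \cdot \frac{2655}{112} + 44265 = \frac{18585}{8} + 44265 = \frac{372705}{8}$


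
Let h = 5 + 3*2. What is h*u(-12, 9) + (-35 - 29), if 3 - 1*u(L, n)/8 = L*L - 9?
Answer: -11680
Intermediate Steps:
u(L, n) = 96 - 8*L² (u(L, n) = 24 - 8*(L*L - 9) = 24 - 8*(L² - 9) = 24 - 8*(-9 + L²) = 24 + (72 - 8*L²) = 96 - 8*L²)
h = 11 (h = 5 + 6 = 11)
h*u(-12, 9) + (-35 - 29) = 11*(96 - 8*(-12)²) + (-35 - 29) = 11*(96 - 8*144) - 64 = 11*(96 - 1152) - 64 = 11*(-1056) - 64 = -11616 - 64 = -11680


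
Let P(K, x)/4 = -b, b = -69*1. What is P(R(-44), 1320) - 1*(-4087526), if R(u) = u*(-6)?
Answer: 4087802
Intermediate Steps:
R(u) = -6*u
b = -69
P(K, x) = 276 (P(K, x) = 4*(-1*(-69)) = 4*69 = 276)
P(R(-44), 1320) - 1*(-4087526) = 276 - 1*(-4087526) = 276 + 4087526 = 4087802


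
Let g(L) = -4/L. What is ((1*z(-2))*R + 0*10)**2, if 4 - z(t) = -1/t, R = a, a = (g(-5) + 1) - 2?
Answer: 49/100 ≈ 0.49000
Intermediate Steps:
a = -1/5 (a = (-4/(-5) + 1) - 2 = (-4*(-1/5) + 1) - 2 = (4/5 + 1) - 2 = 9/5 - 2 = -1/5 ≈ -0.20000)
R = -1/5 ≈ -0.20000
z(t) = 4 + 1/t (z(t) = 4 - (-1)/t = 4 + 1/t)
((1*z(-2))*R + 0*10)**2 = ((1*(4 + 1/(-2)))*(-1/5) + 0*10)**2 = ((1*(4 - 1/2))*(-1/5) + 0)**2 = ((1*(7/2))*(-1/5) + 0)**2 = ((7/2)*(-1/5) + 0)**2 = (-7/10 + 0)**2 = (-7/10)**2 = 49/100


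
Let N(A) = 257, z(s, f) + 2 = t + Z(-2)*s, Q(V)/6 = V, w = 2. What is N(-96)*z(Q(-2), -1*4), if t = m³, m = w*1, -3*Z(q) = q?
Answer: -514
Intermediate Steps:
Z(q) = -q/3
m = 2 (m = 2*1 = 2)
Q(V) = 6*V
t = 8 (t = 2³ = 8)
z(s, f) = 6 + 2*s/3 (z(s, f) = -2 + (8 + (-⅓*(-2))*s) = -2 + (8 + 2*s/3) = 6 + 2*s/3)
N(-96)*z(Q(-2), -1*4) = 257*(6 + 2*(6*(-2))/3) = 257*(6 + (⅔)*(-12)) = 257*(6 - 8) = 257*(-2) = -514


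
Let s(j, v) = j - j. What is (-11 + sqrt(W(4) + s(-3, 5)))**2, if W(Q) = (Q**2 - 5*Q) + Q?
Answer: 121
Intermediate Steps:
s(j, v) = 0
W(Q) = Q**2 - 4*Q
(-11 + sqrt(W(4) + s(-3, 5)))**2 = (-11 + sqrt(4*(-4 + 4) + 0))**2 = (-11 + sqrt(4*0 + 0))**2 = (-11 + sqrt(0 + 0))**2 = (-11 + sqrt(0))**2 = (-11 + 0)**2 = (-11)**2 = 121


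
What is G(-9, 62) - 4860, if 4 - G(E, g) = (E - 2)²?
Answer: -4977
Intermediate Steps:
G(E, g) = 4 - (-2 + E)² (G(E, g) = 4 - (E - 2)² = 4 - (-2 + E)²)
G(-9, 62) - 4860 = -9*(4 - 1*(-9)) - 4860 = -9*(4 + 9) - 4860 = -9*13 - 4860 = -117 - 4860 = -4977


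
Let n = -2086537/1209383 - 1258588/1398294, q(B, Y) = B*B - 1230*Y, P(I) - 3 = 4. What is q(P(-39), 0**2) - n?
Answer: 43651141868290/845536496301 ≈ 51.625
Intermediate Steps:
P(I) = 7 (P(I) = 3 + 4 = 7)
q(B, Y) = B**2 - 1230*Y
n = -2219853549541/845536496301 (n = -2086537*1/1209383 - 1258588*1/1398294 = -2086537/1209383 - 629294/699147 = -2219853549541/845536496301 ≈ -2.6254)
q(P(-39), 0**2) - n = (7**2 - 1230*0**2) - 1*(-2219853549541/845536496301) = (49 - 1230*0) + 2219853549541/845536496301 = (49 + 0) + 2219853549541/845536496301 = 49 + 2219853549541/845536496301 = 43651141868290/845536496301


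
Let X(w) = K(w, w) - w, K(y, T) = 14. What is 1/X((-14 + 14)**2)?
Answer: 1/14 ≈ 0.071429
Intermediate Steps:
X(w) = 14 - w
1/X((-14 + 14)**2) = 1/(14 - (-14 + 14)**2) = 1/(14 - 1*0**2) = 1/(14 - 1*0) = 1/(14 + 0) = 1/14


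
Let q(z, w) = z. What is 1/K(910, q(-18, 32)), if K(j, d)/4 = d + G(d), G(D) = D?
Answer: -1/144 ≈ -0.0069444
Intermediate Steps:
K(j, d) = 8*d (K(j, d) = 4*(d + d) = 4*(2*d) = 8*d)
1/K(910, q(-18, 32)) = 1/(8*(-18)) = 1/(-144) = -1/144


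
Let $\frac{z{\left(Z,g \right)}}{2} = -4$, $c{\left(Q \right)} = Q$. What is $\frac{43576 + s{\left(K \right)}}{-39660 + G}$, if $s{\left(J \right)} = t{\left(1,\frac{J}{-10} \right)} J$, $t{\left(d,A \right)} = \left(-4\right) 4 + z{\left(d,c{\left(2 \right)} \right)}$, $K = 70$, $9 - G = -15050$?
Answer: $- \frac{41896}{24601} \approx -1.703$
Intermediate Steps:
$G = 15059$ ($G = 9 - -15050 = 9 + 15050 = 15059$)
$z{\left(Z,g \right)} = -8$ ($z{\left(Z,g \right)} = 2 \left(-4\right) = -8$)
$t{\left(d,A \right)} = -24$ ($t{\left(d,A \right)} = \left(-4\right) 4 - 8 = -16 - 8 = -24$)
$s{\left(J \right)} = - 24 J$
$\frac{43576 + s{\left(K \right)}}{-39660 + G} = \frac{43576 - 1680}{-39660 + 15059} = \frac{43576 - 1680}{-24601} = 41896 \left(- \frac{1}{24601}\right) = - \frac{41896}{24601}$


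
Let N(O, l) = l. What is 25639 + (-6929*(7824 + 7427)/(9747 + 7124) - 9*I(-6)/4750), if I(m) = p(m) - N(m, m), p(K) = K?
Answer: 326881390/16871 ≈ 19375.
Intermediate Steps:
I(m) = 0 (I(m) = m - m = 0)
25639 + (-6929*(7824 + 7427)/(9747 + 7124) - 9*I(-6)/4750) = 25639 + (-6929*(7824 + 7427)/(9747 + 7124) - 9*0/4750) = 25639 + (-6929/(16871/15251) + 0*(1/4750)) = 25639 + (-6929/(16871*(1/15251)) + 0) = 25639 + (-6929/16871/15251 + 0) = 25639 + (-6929*15251/16871 + 0) = 25639 + (-105674179/16871 + 0) = 25639 - 105674179/16871 = 326881390/16871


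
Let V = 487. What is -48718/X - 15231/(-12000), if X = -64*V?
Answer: 2758687/974000 ≈ 2.8323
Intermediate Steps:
X = -31168 (X = -64*487 = -31168)
-48718/X - 15231/(-12000) = -48718/(-31168) - 15231/(-12000) = -48718*(-1/31168) - 15231*(-1/12000) = 24359/15584 + 5077/4000 = 2758687/974000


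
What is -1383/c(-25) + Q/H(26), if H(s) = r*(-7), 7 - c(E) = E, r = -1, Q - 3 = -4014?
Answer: -19719/32 ≈ -616.22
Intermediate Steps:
Q = -4011 (Q = 3 - 4014 = -4011)
c(E) = 7 - E
H(s) = 7 (H(s) = -1*(-7) = 7)
-1383/c(-25) + Q/H(26) = -1383/(7 - 1*(-25)) - 4011/7 = -1383/(7 + 25) - 4011*1/7 = -1383/32 - 573 = -19719/32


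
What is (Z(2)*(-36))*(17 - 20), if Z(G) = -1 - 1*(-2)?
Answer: 108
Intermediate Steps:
Z(G) = 1 (Z(G) = -1 + 2 = 1)
(Z(2)*(-36))*(17 - 20) = (1*(-36))*(17 - 20) = -36*(-3) = 108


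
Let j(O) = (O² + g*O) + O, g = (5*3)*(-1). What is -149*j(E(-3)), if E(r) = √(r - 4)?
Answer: 1043 + 2086*I*√7 ≈ 1043.0 + 5519.0*I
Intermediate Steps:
E(r) = √(-4 + r)
g = -15 (g = 15*(-1) = -15)
j(O) = O² - 14*O (j(O) = (O² - 15*O) + O = O² - 14*O)
-149*j(E(-3)) = -149*√(-4 - 3)*(-14 + √(-4 - 3)) = -149*√(-7)*(-14 + √(-7)) = -149*I*√7*(-14 + I*√7)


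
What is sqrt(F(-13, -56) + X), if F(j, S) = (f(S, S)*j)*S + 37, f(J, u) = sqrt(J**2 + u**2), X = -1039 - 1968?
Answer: sqrt(-2970 + 40768*sqrt(2)) ≈ 233.85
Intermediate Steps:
X = -3007
F(j, S) = 37 + S*j*sqrt(2)*sqrt(S**2) (F(j, S) = (sqrt(S**2 + S**2)*j)*S + 37 = (sqrt(2*S**2)*j)*S + 37 = ((sqrt(2)*sqrt(S**2))*j)*S + 37 = (j*sqrt(2)*sqrt(S**2))*S + 37 = S*j*sqrt(2)*sqrt(S**2) + 37 = 37 + S*j*sqrt(2)*sqrt(S**2))
sqrt(F(-13, -56) + X) = sqrt((37 - 56*(-13)*sqrt(2)*sqrt((-56)**2)) - 3007) = sqrt((37 - 56*(-13)*sqrt(2)*sqrt(3136)) - 3007) = sqrt((37 - 56*(-13)*sqrt(2)*56) - 3007) = sqrt((37 + 40768*sqrt(2)) - 3007) = sqrt(-2970 + 40768*sqrt(2))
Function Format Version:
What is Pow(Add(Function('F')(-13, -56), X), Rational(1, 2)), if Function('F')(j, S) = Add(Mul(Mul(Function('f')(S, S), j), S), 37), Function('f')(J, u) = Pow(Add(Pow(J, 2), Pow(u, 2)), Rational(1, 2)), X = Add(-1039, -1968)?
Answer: Pow(Add(-2970, Mul(40768, Pow(2, Rational(1, 2)))), Rational(1, 2)) ≈ 233.85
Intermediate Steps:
X = -3007
Function('F')(j, S) = Add(37, Mul(S, j, Pow(2, Rational(1, 2)), Pow(Pow(S, 2), Rational(1, 2)))) (Function('F')(j, S) = Add(Mul(Mul(Pow(Add(Pow(S, 2), Pow(S, 2)), Rational(1, 2)), j), S), 37) = Add(Mul(Mul(Pow(Mul(2, Pow(S, 2)), Rational(1, 2)), j), S), 37) = Add(Mul(Mul(Mul(Pow(2, Rational(1, 2)), Pow(Pow(S, 2), Rational(1, 2))), j), S), 37) = Add(Mul(Mul(j, Pow(2, Rational(1, 2)), Pow(Pow(S, 2), Rational(1, 2))), S), 37) = Add(Mul(S, j, Pow(2, Rational(1, 2)), Pow(Pow(S, 2), Rational(1, 2))), 37) = Add(37, Mul(S, j, Pow(2, Rational(1, 2)), Pow(Pow(S, 2), Rational(1, 2)))))
Pow(Add(Function('F')(-13, -56), X), Rational(1, 2)) = Pow(Add(Add(37, Mul(-56, -13, Pow(2, Rational(1, 2)), Pow(Pow(-56, 2), Rational(1, 2)))), -3007), Rational(1, 2)) = Pow(Add(Add(37, Mul(-56, -13, Pow(2, Rational(1, 2)), Pow(3136, Rational(1, 2)))), -3007), Rational(1, 2)) = Pow(Add(Add(37, Mul(-56, -13, Pow(2, Rational(1, 2)), 56)), -3007), Rational(1, 2)) = Pow(Add(Add(37, Mul(40768, Pow(2, Rational(1, 2)))), -3007), Rational(1, 2)) = Pow(Add(-2970, Mul(40768, Pow(2, Rational(1, 2)))), Rational(1, 2))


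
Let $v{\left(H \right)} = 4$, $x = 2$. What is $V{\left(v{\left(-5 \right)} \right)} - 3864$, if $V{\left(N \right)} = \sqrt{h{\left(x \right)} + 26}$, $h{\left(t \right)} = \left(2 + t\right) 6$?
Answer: $-3864 + 5 \sqrt{2} \approx -3856.9$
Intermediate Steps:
$h{\left(t \right)} = 12 + 6 t$
$V{\left(N \right)} = 5 \sqrt{2}$ ($V{\left(N \right)} = \sqrt{\left(12 + 6 \cdot 2\right) + 26} = \sqrt{\left(12 + 12\right) + 26} = \sqrt{24 + 26} = \sqrt{50} = 5 \sqrt{2}$)
$V{\left(v{\left(-5 \right)} \right)} - 3864 = 5 \sqrt{2} - 3864 = -3864 + 5 \sqrt{2}$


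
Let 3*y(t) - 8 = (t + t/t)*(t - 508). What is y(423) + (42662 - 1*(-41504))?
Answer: 216466/3 ≈ 72155.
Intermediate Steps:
y(t) = 8/3 + (1 + t)*(-508 + t)/3 (y(t) = 8/3 + ((t + t/t)*(t - 508))/3 = 8/3 + ((t + 1)*(-508 + t))/3 = 8/3 + ((1 + t)*(-508 + t))/3 = 8/3 + (1 + t)*(-508 + t)/3)
y(423) + (42662 - 1*(-41504)) = (-500/3 - 169*423 + (⅓)*423²) + (42662 - 1*(-41504)) = (-500/3 - 71487 + (⅓)*178929) + (42662 + 41504) = (-500/3 - 71487 + 59643) + 84166 = -36032/3 + 84166 = 216466/3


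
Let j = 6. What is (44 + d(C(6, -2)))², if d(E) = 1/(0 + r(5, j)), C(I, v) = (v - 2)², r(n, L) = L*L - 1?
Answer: 2374681/1225 ≈ 1938.5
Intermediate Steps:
r(n, L) = -1 + L² (r(n, L) = L² - 1 = -1 + L²)
C(I, v) = (-2 + v)²
d(E) = 1/35 (d(E) = 1/(0 + (-1 + 6²)) = 1/(0 + (-1 + 36)) = 1/(0 + 35) = 1/35)
(44 + d(C(6, -2)))² = (44 + 1/35)² = (1541/35)² = 2374681/1225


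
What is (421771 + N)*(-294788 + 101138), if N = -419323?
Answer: -474055200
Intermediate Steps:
(421771 + N)*(-294788 + 101138) = (421771 - 419323)*(-294788 + 101138) = 2448*(-193650) = -474055200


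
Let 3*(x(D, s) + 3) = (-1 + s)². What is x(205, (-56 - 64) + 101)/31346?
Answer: 391/94038 ≈ 0.0041579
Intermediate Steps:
x(D, s) = -3 + (-1 + s)²/3
x(205, (-56 - 64) + 101)/31346 = (-3 + (-1 + ((-56 - 64) + 101))²/3)/31346 = (-3 + (-1 + (-120 + 101))²/3)*(1/31346) = (-3 + (-1 - 19)²/3)*(1/31346) = (-3 + (⅓)*(-20)²)*(1/31346) = (-3 + (⅓)*400)*(1/31346) = (-3 + 400/3)*(1/31346) = (391/3)*(1/31346) = 391/94038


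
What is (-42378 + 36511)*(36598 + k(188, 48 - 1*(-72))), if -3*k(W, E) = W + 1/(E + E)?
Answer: -154334010613/720 ≈ -2.1435e+8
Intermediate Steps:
k(W, E) = -W/3 - 1/(6*E) (k(W, E) = -(W + 1/(E + E))/3 = -(W + 1/(2*E))/3 = -W/3 - 1/(6*E))
(-42378 + 36511)*(36598 + k(188, 48 - 1*(-72))) = (-42378 + 36511)*(36598 + (-⅓*188 - 1/(6*(48 - 1*(-72))))) = -5867*(36598 + (-188/3 - 1/(6*(48 + 72)))) = -5867*(36598 + (-188/3 - ⅙/120)) = -5867*(36598 + (-188/3 - ⅙*1/120)) = -5867*(36598 + (-188/3 - 1/720)) = -5867*(36598 - 45121/720) = -5867*26305439/720 = -154334010613/720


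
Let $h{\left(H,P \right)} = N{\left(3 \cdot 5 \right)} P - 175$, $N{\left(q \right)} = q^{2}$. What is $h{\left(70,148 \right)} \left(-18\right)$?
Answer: $-596250$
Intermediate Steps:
$h{\left(H,P \right)} = -175 + 225 P$ ($h{\left(H,P \right)} = \left(3 \cdot 5\right)^{2} P - 175 = 15^{2} P - 175 = 225 P - 175 = -175 + 225 P$)
$h{\left(70,148 \right)} \left(-18\right) = \left(-175 + 225 \cdot 148\right) \left(-18\right) = \left(-175 + 33300\right) \left(-18\right) = 33125 \left(-18\right) = -596250$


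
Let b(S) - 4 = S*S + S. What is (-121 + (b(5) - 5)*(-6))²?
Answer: 87025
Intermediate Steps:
b(S) = 4 + S + S² (b(S) = 4 + (S*S + S) = 4 + (S² + S) = 4 + (S + S²) = 4 + S + S²)
(-121 + (b(5) - 5)*(-6))² = (-121 + ((4 + 5 + 5²) - 5)*(-6))² = (-121 + ((4 + 5 + 25) - 5)*(-6))² = (-121 + (34 - 5)*(-6))² = (-121 + 29*(-6))² = (-121 - 174)² = (-295)² = 87025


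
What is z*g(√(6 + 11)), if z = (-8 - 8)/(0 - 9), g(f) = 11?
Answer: 176/9 ≈ 19.556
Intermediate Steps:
z = 16/9 (z = -16/(-9) = -16*(-⅑) = 16/9 ≈ 1.7778)
z*g(√(6 + 11)) = (16/9)*11 = 176/9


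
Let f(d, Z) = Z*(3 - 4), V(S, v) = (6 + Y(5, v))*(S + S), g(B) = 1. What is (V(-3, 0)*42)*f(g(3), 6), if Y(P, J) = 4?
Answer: 15120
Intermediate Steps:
V(S, v) = 20*S (V(S, v) = (6 + 4)*(S + S) = 10*(2*S) = 20*S)
f(d, Z) = -Z (f(d, Z) = Z*(-1) = -Z)
(V(-3, 0)*42)*f(g(3), 6) = ((20*(-3))*42)*(-1*6) = -60*42*(-6) = -2520*(-6) = 15120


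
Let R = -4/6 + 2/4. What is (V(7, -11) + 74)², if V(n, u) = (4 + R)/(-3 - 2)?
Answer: 4826809/900 ≈ 5363.1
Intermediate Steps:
R = -⅙ (R = -4*⅙ + 2*(¼) = -⅔ + ½ = -⅙ ≈ -0.16667)
V(n, u) = -23/30 (V(n, u) = (4 - ⅙)/(-3 - 2) = (23/6)/(-5) = (23/6)*(-⅕) = -23/30)
(V(7, -11) + 74)² = (-23/30 + 74)² = (2197/30)² = 4826809/900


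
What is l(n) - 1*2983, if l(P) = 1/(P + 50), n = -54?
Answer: -11933/4 ≈ -2983.3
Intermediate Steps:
l(P) = 1/(50 + P)
l(n) - 1*2983 = 1/(50 - 54) - 1*2983 = 1/(-4) - 2983 = -1/4 - 2983 = -11933/4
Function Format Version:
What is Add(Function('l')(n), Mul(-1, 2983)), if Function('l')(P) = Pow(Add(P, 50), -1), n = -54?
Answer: Rational(-11933, 4) ≈ -2983.3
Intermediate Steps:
Function('l')(P) = Pow(Add(50, P), -1)
Add(Function('l')(n), Mul(-1, 2983)) = Add(Pow(Add(50, -54), -1), Mul(-1, 2983)) = Add(Pow(-4, -1), -2983) = Add(Rational(-1, 4), -2983) = Rational(-11933, 4)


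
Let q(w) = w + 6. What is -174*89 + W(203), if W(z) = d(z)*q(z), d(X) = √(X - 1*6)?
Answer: -15486 + 209*√197 ≈ -12553.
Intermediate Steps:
d(X) = √(-6 + X) (d(X) = √(X - 6) = √(-6 + X))
q(w) = 6 + w
W(z) = √(-6 + z)*(6 + z)
-174*89 + W(203) = -174*89 + √(-6 + 203)*(6 + 203) = -15486 + √197*209 = -15486 + 209*√197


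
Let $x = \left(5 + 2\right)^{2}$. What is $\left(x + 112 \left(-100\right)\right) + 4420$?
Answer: $-6731$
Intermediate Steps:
$x = 49$ ($x = 7^{2} = 49$)
$\left(x + 112 \left(-100\right)\right) + 4420 = \left(49 + 112 \left(-100\right)\right) + 4420 = \left(49 - 11200\right) + 4420 = -11151 + 4420 = -6731$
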